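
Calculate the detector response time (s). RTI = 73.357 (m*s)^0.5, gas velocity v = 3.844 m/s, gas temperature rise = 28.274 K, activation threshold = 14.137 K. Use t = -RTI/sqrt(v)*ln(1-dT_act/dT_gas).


dT_act/dT_gas = 0.5
ln(1 - 0.5) = -0.69315
t = -73.357 / sqrt(3.844) * -0.69315 = 25.934 s

25.934 s


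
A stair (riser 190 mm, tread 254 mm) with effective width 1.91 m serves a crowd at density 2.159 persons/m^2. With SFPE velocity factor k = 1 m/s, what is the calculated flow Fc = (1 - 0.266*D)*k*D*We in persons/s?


1 - 0.266*D = 1 - 0.266*2.159 = 0.42571
Fs = 0.42571 * 1 * 2.159 = 0.91910 persons/(s*m)
Fc = 0.91910 * 1.91 = 1.7555 persons/s

1.7555 persons/s


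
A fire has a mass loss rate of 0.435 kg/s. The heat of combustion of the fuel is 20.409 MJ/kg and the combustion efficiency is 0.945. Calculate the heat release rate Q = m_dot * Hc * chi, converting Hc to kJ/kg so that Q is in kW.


Hc = 20.409 MJ/kg = 20.409 * 1000 kJ/kg = 20409 kJ/kg
Q = 0.435 kg/s * 20409 kJ/kg * 0.945 = 8389.6 kW

8389.6 kW


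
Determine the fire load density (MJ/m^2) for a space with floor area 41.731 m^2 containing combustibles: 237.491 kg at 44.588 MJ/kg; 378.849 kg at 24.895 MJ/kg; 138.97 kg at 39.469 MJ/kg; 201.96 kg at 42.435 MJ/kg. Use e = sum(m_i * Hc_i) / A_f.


Total energy = 237.491*44.588 + 378.849*24.895 + 138.97*39.469 + 201.96*42.435
= 10589.25 + 9431.446 + 5485.007 + 8570.173
= 34075.87 MJ
e = 34075.87 / 41.731 = 816.56 MJ/m^2

816.56 MJ/m^2


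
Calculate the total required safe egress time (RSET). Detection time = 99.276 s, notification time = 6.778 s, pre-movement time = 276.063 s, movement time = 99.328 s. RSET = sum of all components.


Total = 99.276 + 6.778 + 276.063 + 99.328 = 481.445 s

481.445 s


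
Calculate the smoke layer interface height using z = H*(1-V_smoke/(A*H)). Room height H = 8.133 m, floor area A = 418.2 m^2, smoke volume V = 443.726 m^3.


V/(A*H) = 0.13046
1 - 0.13046 = 0.86954
z = 8.133 * 0.86954 = 7.0720 m

7.0720 m


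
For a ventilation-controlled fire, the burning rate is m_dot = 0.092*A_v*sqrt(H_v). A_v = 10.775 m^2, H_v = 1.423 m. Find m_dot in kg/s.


sqrt(H_v) = 1.1929
m_dot = 0.092 * 10.775 * 1.1929 = 1.1825 kg/s

1.1825 kg/s


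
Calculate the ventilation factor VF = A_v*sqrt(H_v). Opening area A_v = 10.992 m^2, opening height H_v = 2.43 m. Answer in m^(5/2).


sqrt(H_v) = 1.5588
VF = 10.992 * 1.5588 = 17.135 m^(5/2)

17.135 m^(5/2)


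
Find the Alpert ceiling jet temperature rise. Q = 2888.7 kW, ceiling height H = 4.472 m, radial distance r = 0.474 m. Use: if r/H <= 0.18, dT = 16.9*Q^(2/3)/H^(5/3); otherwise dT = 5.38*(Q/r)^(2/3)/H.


r/H = 0.474 / 4.472 = 0.10599
r/H <= 0.18, so dT = 16.9*Q^(2/3)/H^(5/3)
Q^(2/3) = 202.83
H^(5/3) = 12.139
dT = 16.9 * 202.83 / 12.139 = 282.39 K

282.39 K


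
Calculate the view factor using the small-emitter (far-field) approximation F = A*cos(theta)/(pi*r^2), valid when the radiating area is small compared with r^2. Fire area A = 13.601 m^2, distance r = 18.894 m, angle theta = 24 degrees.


cos(24 deg) = 0.91355
pi*r^2 = 1121.5
F = 13.601 * 0.91355 / 1121.5 = 0.011079

0.011079


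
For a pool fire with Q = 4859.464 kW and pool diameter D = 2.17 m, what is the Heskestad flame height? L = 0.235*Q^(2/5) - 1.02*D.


Q^(2/5) = 29.829
0.235 * Q^(2/5) = 7.0098
1.02 * D = 2.2134
L = 4.7964 m

4.7964 m


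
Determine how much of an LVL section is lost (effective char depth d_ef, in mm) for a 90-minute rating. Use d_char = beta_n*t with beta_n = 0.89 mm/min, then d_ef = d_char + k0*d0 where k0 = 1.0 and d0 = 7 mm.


d_char = 0.89 * 90 = 80.1 mm
d_ef = 80.1 + 1.0*7 = 87.1 mm

87.1 mm


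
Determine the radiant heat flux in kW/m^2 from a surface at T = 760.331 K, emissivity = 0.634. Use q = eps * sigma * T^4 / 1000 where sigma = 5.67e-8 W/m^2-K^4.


T^4 = 3.3420e+11
q = 0.634 * 5.67e-8 * 3.3420e+11 / 1000 = 12.014 kW/m^2

12.014 kW/m^2


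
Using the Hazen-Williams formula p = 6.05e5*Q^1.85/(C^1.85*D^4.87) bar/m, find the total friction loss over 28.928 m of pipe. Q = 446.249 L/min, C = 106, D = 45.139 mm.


Q^1.85 = 79748
C^1.85 = 5582.3
D^4.87 = 1.1420e+08
p/m = 0.075681 bar/m
p_total = 0.075681 * 28.928 = 2.1893 bar

2.1893 bar


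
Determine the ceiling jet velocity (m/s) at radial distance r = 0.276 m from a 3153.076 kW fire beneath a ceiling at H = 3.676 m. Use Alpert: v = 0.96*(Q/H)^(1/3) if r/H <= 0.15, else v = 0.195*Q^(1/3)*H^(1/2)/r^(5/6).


r/H = 0.276 / 3.676 = 0.075082
r/H <= 0.15, so v = 0.96*(Q/H)^(1/3)
Q/H = 857.75
(Q/H)^(1/3) = 9.5014
v = 0.96 * 9.5014 = 9.1213 m/s

9.1213 m/s


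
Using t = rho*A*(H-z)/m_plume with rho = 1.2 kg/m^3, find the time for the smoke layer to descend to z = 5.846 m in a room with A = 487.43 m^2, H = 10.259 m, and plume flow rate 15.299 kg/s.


H - z = 4.413 m
t = 1.2 * 487.43 * 4.413 / 15.299 = 168.72 s

168.72 s


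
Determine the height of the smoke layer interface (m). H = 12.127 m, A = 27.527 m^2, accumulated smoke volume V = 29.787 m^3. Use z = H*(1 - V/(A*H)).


V/(A*H) = 0.089231
1 - 0.089231 = 0.91077
z = 12.127 * 0.91077 = 11.045 m

11.045 m


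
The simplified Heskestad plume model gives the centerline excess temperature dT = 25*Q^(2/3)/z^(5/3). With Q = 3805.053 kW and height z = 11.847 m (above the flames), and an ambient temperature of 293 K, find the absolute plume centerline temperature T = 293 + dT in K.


Q^(2/3) = 243.73
z^(5/3) = 61.567
dT = 25 * 243.73 / 61.567 = 98.969 K
T = 293 + 98.969 = 391.97 K

391.97 K


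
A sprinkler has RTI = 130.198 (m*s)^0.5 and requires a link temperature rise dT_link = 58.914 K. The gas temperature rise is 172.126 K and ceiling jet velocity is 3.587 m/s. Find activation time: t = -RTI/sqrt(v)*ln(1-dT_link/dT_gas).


dT_link/dT_gas = 0.34227
ln(1 - 0.34227) = -0.41896
t = -130.198 / sqrt(3.587) * -0.41896 = 28.802 s

28.802 s


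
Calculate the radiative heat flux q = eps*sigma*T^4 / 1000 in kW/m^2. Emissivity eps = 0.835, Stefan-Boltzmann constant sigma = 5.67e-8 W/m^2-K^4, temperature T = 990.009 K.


T^4 = 9.6063e+11
q = 0.835 * 5.67e-8 * 9.6063e+11 / 1000 = 45.481 kW/m^2

45.481 kW/m^2


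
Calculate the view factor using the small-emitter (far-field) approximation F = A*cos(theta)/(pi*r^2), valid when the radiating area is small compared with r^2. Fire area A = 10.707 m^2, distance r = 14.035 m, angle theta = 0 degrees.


cos(0 deg) = 1
pi*r^2 = 618.83
F = 10.707 * 1 / 618.83 = 0.017302

0.017302


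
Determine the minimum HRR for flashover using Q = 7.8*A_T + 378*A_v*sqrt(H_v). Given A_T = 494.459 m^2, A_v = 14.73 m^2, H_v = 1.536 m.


7.8*A_T = 3856.8
sqrt(H_v) = 1.2394
378*A_v*sqrt(H_v) = 6900.7
Q = 3856.8 + 6900.7 = 10757 kW

10757 kW


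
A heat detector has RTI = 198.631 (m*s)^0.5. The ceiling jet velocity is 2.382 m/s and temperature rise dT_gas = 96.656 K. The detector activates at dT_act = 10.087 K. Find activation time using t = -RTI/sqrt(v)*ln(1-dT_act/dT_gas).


dT_act/dT_gas = 0.10436
ln(1 - 0.10436) = -0.11022
t = -198.631 / sqrt(2.382) * -0.11022 = 14.185 s

14.185 s


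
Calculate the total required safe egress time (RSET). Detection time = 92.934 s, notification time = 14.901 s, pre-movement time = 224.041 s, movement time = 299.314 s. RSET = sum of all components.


Total = 92.934 + 14.901 + 224.041 + 299.314 = 631.19 s

631.19 s


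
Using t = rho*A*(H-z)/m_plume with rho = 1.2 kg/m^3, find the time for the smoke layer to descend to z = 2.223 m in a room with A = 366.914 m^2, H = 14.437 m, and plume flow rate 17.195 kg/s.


H - z = 12.214 m
t = 1.2 * 366.914 * 12.214 / 17.195 = 312.75 s

312.75 s


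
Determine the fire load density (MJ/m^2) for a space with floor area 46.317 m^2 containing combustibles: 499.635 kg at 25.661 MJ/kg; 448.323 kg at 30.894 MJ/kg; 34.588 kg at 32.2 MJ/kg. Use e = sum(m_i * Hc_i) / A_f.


Total energy = 499.635*25.661 + 448.323*30.894 + 34.588*32.2
= 12821.13 + 13850.49 + 1113.734
= 27785.36 MJ
e = 27785.36 / 46.317 = 599.90 MJ/m^2

599.90 MJ/m^2


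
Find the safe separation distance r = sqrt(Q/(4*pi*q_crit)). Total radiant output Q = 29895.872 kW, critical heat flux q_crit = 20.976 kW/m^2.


4*pi*q_crit = 263.59
Q/(4*pi*q_crit) = 113.42
r = sqrt(113.42) = 10.650 m

10.650 m


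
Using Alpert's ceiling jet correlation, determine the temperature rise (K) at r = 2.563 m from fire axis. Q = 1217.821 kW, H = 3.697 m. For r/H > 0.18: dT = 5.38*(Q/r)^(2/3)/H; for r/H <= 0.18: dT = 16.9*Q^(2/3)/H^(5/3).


r/H = 2.563 / 3.697 = 0.69326
r/H > 0.18, so dT = 5.38*(Q/r)^(2/3)/H
Q/r = 475.15
(Q/r)^(2/3) = 60.891
dT = 5.38 * 60.891 / 3.697 = 88.611 K

88.611 K


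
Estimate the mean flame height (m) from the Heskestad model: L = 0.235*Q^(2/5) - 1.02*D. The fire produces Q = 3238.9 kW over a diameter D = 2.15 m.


Q^(2/5) = 25.361
0.235 * Q^(2/5) = 5.9597
1.02 * D = 2.193
L = 3.7667 m

3.7667 m


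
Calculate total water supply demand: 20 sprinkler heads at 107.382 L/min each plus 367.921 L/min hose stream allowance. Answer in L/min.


Sprinkler demand = 20 * 107.382 = 2147.64 L/min
Total = 2147.64 + 367.921 = 2515.561 L/min

2515.561 L/min


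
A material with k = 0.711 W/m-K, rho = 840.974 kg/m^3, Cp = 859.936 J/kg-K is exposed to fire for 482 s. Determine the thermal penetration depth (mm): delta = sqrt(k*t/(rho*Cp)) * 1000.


alpha = 0.711 / (840.974 * 859.936) = 9.8315e-07 m^2/s
alpha * t = 0.00047388
delta = sqrt(0.00047388) * 1000 = 21.769 mm

21.769 mm


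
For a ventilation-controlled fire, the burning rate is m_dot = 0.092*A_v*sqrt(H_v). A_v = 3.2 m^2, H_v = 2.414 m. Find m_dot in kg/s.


sqrt(H_v) = 1.5537
m_dot = 0.092 * 3.2 * 1.5537 = 0.45741 kg/s

0.45741 kg/s


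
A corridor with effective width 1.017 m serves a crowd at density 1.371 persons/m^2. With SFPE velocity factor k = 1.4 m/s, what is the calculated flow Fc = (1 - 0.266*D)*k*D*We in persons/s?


1 - 0.266*D = 1 - 0.266*1.371 = 0.63531
Fs = 0.63531 * 1.4 * 1.371 = 1.2194 persons/(s*m)
Fc = 1.2194 * 1.017 = 1.2402 persons/s

1.2402 persons/s


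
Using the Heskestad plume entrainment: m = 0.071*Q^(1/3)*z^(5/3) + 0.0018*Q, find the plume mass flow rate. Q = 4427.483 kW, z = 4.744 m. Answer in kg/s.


Q^(1/3) = 16.420
z^(5/3) = 13.394
First term = 0.071 * 16.420 * 13.394 = 15.615
Second term = 0.0018 * 4427.483 = 7.9695
m = 23.585 kg/s

23.585 kg/s


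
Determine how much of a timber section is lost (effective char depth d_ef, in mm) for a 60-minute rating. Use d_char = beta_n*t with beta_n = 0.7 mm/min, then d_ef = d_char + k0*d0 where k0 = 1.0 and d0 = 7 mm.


d_char = 0.7 * 60 = 42 mm
d_ef = 42 + 1.0*7 = 49 mm

49 mm


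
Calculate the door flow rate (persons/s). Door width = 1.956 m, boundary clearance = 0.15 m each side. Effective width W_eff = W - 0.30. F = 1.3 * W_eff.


W_eff = 1.956 - 0.30 = 1.656 m
F = 1.3 * 1.656 = 2.1528 persons/s

2.1528 persons/s


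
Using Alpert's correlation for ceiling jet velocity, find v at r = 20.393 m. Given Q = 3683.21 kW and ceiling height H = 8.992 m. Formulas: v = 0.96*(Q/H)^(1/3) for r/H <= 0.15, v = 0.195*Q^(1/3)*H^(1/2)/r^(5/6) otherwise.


r/H = 20.393 / 8.992 = 2.2679
r/H > 0.15, so v = 0.195*Q^(1/3)*H^(1/2)/r^(5/6)
Q^(1/3) = 15.443
H^(1/2) = 2.9987
r^(5/6) = 12.338
v = 0.195 * 15.443 * 2.9987 / 12.338 = 0.73193 m/s

0.73193 m/s


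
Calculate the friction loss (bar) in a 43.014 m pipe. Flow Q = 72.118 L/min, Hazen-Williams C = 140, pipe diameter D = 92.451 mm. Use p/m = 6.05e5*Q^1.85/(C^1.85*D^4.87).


Q^1.85 = 2737.7
C^1.85 = 9339.8
D^4.87 = 3.7496e+09
p/m = 4.7294e-05 bar/m
p_total = 4.7294e-05 * 43.014 = 0.0020343 bar

0.0020343 bar


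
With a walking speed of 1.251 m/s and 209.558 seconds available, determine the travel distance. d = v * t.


d = 1.251 * 209.558 = 262.16 m

262.16 m


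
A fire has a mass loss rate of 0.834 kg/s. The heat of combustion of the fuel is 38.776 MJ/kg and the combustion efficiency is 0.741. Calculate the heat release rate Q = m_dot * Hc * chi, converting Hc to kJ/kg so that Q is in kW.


Hc = 38.776 MJ/kg = 38.776 * 1000 kJ/kg = 38776 kJ/kg
Q = 0.834 kg/s * 38776 kJ/kg * 0.741 = 23963 kW

23963 kW


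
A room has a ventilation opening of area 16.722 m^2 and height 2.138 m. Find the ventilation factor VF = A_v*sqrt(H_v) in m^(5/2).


sqrt(H_v) = 1.4622
VF = 16.722 * 1.4622 = 24.451 m^(5/2)

24.451 m^(5/2)


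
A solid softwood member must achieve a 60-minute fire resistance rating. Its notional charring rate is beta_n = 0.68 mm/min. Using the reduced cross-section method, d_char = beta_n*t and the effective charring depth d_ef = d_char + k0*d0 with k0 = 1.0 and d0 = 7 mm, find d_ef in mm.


d_char = 0.68 * 60 = 40.8 mm
d_ef = 40.8 + 1.0*7 = 47.8 mm

47.8 mm


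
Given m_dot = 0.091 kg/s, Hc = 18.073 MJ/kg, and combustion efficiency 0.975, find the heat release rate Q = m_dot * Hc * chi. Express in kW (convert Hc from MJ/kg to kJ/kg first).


Hc = 18.073 MJ/kg = 18.073 * 1000 kJ/kg = 18073 kJ/kg
Q = 0.091 kg/s * 18073 kJ/kg * 0.975 = 1603.5 kW

1603.5 kW


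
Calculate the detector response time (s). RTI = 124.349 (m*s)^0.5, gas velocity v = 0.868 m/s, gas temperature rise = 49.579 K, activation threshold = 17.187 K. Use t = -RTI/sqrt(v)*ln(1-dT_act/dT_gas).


dT_act/dT_gas = 0.34666
ln(1 - 0.34666) = -0.42566
t = -124.349 / sqrt(0.868) * -0.42566 = 56.812 s

56.812 s


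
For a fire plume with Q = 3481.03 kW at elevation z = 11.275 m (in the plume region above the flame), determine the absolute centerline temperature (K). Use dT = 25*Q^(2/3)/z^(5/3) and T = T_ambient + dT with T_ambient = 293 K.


Q^(2/3) = 229.69
z^(5/3) = 56.693
dT = 25 * 229.69 / 56.693 = 101.29 K
T = 293 + 101.29 = 394.29 K

394.29 K


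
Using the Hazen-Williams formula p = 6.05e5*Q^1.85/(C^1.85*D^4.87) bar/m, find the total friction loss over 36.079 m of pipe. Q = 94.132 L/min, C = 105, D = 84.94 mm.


Q^1.85 = 4481.4
C^1.85 = 5485.3
D^4.87 = 2.4819e+09
p/m = 0.00019916 bar/m
p_total = 0.00019916 * 36.079 = 0.0071853 bar

0.0071853 bar


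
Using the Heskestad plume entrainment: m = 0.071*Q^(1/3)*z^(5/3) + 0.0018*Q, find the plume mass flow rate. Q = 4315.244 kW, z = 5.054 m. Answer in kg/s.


Q^(1/3) = 16.281
z^(5/3) = 14.884
First term = 0.071 * 16.281 * 14.884 = 17.205
Second term = 0.0018 * 4315.244 = 7.7674
m = 24.972 kg/s

24.972 kg/s


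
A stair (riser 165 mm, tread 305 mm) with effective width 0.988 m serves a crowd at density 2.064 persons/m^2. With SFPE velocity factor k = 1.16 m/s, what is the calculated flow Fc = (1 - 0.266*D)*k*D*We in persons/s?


1 - 0.266*D = 1 - 0.266*2.064 = 0.45098
Fs = 0.45098 * 1.16 * 2.064 = 1.0797 persons/(s*m)
Fc = 1.0797 * 0.988 = 1.0668 persons/s

1.0668 persons/s


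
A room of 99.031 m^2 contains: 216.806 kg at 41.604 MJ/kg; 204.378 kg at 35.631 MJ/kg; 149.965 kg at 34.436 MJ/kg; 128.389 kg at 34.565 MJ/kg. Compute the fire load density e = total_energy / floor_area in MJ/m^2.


Total energy = 216.806*41.604 + 204.378*35.631 + 149.965*34.436 + 128.389*34.565
= 9019.997 + 7282.193 + 5164.195 + 4437.766
= 25904.15 MJ
e = 25904.15 / 99.031 = 261.58 MJ/m^2

261.58 MJ/m^2


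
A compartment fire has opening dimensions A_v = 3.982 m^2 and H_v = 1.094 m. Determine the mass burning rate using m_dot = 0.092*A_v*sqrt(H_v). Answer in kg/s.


sqrt(H_v) = 1.0459
m_dot = 0.092 * 3.982 * 1.0459 = 0.38318 kg/s

0.38318 kg/s


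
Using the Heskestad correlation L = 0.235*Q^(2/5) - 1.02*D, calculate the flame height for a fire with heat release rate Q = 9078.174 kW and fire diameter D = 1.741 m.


Q^(2/5) = 38.300
0.235 * Q^(2/5) = 9.0005
1.02 * D = 1.7758
L = 7.2247 m

7.2247 m


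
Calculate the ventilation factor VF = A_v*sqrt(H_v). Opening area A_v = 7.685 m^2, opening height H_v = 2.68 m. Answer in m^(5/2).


sqrt(H_v) = 1.6371
VF = 7.685 * 1.6371 = 12.581 m^(5/2)

12.581 m^(5/2)


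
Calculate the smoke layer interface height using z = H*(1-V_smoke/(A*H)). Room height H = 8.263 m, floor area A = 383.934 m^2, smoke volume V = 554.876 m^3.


V/(A*H) = 0.17490
1 - 0.17490 = 0.82510
z = 8.263 * 0.82510 = 6.8178 m

6.8178 m


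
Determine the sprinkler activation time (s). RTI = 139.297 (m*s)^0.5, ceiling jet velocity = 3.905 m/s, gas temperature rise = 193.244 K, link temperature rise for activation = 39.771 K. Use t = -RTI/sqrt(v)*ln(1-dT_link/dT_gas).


dT_link/dT_gas = 0.20581
ln(1 - 0.20581) = -0.23043
t = -139.297 / sqrt(3.905) * -0.23043 = 16.243 s

16.243 s


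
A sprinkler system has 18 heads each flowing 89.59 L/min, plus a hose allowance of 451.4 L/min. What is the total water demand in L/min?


Sprinkler demand = 18 * 89.59 = 1612.62 L/min
Total = 1612.62 + 451.4 = 2064.02 L/min

2064.02 L/min


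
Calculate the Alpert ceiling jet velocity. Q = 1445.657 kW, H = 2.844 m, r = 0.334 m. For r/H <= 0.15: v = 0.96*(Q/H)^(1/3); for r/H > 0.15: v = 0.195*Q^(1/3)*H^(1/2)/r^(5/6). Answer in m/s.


r/H = 0.334 / 2.844 = 0.11744
r/H <= 0.15, so v = 0.96*(Q/H)^(1/3)
Q/H = 508.32
(Q/H)^(1/3) = 7.9808
v = 0.96 * 7.9808 = 7.6615 m/s

7.6615 m/s


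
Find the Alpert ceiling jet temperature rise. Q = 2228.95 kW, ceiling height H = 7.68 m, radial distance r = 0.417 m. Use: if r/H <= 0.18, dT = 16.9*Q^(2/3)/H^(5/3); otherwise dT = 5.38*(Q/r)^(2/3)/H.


r/H = 0.417 / 7.68 = 0.054297
r/H <= 0.18, so dT = 16.9*Q^(2/3)/H^(5/3)
Q^(2/3) = 170.63
H^(5/3) = 29.895
dT = 16.9 * 170.63 / 29.895 = 96.461 K

96.461 K


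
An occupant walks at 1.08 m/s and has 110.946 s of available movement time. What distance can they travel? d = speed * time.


d = 1.08 * 110.946 = 119.82 m

119.82 m


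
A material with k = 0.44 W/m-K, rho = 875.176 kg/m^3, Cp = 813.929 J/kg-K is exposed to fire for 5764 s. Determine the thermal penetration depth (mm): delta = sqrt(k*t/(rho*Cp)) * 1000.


alpha = 0.44 / (875.176 * 813.929) = 6.1769e-07 m^2/s
alpha * t = 0.0035604
delta = sqrt(0.0035604) * 1000 = 59.669 mm

59.669 mm


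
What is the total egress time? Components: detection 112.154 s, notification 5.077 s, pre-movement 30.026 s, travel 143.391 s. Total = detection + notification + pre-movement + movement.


Total = 112.154 + 5.077 + 30.026 + 143.391 = 290.648 s

290.648 s


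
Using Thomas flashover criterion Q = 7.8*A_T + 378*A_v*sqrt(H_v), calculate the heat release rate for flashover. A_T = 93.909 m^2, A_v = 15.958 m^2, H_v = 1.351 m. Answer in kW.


7.8*A_T = 732.49
sqrt(H_v) = 1.1623
378*A_v*sqrt(H_v) = 7011.3
Q = 732.49 + 7011.3 = 7743.8 kW

7743.8 kW


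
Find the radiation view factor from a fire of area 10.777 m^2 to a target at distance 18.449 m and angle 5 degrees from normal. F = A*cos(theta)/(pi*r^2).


cos(5 deg) = 0.99619
pi*r^2 = 1069.3
F = 10.777 * 0.99619 / 1069.3 = 0.010040

0.010040


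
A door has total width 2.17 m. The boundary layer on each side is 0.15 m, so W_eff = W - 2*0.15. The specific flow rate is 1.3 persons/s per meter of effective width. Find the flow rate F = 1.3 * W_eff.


W_eff = 2.17 - 0.30 = 1.87 m
F = 1.3 * 1.87 = 2.431 persons/s

2.431 persons/s


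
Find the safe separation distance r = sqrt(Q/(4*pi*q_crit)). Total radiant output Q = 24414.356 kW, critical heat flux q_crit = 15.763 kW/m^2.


4*pi*q_crit = 198.08
Q/(4*pi*q_crit) = 123.25
r = sqrt(123.25) = 11.102 m

11.102 m


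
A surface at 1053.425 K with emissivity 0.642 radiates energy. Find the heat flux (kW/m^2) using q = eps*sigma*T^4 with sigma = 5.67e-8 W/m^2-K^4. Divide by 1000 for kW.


T^4 = 1.2314e+12
q = 0.642 * 5.67e-8 * 1.2314e+12 / 1000 = 44.826 kW/m^2

44.826 kW/m^2


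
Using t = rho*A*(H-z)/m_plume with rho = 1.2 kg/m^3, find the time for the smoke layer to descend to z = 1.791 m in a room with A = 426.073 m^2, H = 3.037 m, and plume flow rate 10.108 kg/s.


H - z = 1.246 m
t = 1.2 * 426.073 * 1.246 / 10.108 = 63.026 s

63.026 s


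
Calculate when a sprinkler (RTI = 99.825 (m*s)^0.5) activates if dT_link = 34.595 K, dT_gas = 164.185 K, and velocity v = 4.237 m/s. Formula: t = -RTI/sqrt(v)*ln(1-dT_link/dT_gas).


dT_link/dT_gas = 0.21071
ln(1 - 0.21071) = -0.23662
t = -99.825 / sqrt(4.237) * -0.23662 = 11.475 s

11.475 s


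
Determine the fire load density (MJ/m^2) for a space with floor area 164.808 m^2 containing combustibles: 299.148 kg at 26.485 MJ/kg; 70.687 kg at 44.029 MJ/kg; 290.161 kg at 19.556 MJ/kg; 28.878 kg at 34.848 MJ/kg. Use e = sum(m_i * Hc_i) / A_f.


Total energy = 299.148*26.485 + 70.687*44.029 + 290.161*19.556 + 28.878*34.848
= 7922.935 + 3112.278 + 5674.389 + 1006.341
= 17715.94 MJ
e = 17715.94 / 164.808 = 107.49 MJ/m^2

107.49 MJ/m^2


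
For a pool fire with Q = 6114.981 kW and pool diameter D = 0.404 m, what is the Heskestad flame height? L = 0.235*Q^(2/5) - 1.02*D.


Q^(2/5) = 32.701
0.235 * Q^(2/5) = 7.6847
1.02 * D = 0.41208
L = 7.2726 m

7.2726 m


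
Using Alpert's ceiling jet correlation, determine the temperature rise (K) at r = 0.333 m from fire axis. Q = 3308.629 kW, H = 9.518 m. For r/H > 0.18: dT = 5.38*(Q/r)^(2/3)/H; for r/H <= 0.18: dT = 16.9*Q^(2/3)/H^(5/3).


r/H = 0.333 / 9.518 = 0.034986
r/H <= 0.18, so dT = 16.9*Q^(2/3)/H^(5/3)
Q^(2/3) = 222.04
H^(5/3) = 42.747
dT = 16.9 * 222.04 / 42.747 = 87.783 K

87.783 K


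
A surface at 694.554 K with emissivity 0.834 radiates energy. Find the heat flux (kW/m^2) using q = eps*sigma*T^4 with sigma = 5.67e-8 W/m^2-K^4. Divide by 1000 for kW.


T^4 = 2.3271e+11
q = 0.834 * 5.67e-8 * 2.3271e+11 / 1000 = 11.005 kW/m^2

11.005 kW/m^2


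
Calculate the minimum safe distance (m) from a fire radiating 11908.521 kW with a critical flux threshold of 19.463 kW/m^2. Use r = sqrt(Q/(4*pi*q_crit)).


4*pi*q_crit = 244.58
Q/(4*pi*q_crit) = 48.690
r = sqrt(48.690) = 6.9778 m

6.9778 m


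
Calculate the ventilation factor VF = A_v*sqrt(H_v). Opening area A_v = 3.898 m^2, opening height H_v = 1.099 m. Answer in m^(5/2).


sqrt(H_v) = 1.0483
VF = 3.898 * 1.0483 = 4.0864 m^(5/2)

4.0864 m^(5/2)


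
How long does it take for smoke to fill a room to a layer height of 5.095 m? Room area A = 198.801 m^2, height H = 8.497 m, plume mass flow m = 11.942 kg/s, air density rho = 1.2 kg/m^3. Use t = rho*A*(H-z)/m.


H - z = 3.402 m
t = 1.2 * 198.801 * 3.402 / 11.942 = 67.961 s

67.961 s


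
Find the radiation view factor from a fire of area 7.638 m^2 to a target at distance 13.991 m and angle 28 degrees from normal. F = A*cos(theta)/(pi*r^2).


cos(28 deg) = 0.88295
pi*r^2 = 614.96
F = 7.638 * 0.88295 / 614.96 = 0.010966

0.010966


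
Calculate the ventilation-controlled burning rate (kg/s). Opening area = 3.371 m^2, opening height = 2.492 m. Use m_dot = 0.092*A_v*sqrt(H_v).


sqrt(H_v) = 1.5786
m_dot = 0.092 * 3.371 * 1.5786 = 0.48958 kg/s

0.48958 kg/s


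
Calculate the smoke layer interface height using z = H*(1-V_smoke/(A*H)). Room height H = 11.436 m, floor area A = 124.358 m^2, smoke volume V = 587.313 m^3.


V/(A*H) = 0.41297
1 - 0.41297 = 0.58703
z = 11.436 * 0.58703 = 6.7132 m

6.7132 m


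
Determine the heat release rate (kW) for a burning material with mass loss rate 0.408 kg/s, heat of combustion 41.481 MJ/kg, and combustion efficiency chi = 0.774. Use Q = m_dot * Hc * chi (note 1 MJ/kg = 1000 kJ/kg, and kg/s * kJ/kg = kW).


Hc = 41.481 MJ/kg = 41.481 * 1000 kJ/kg = 41481 kJ/kg
Q = 0.408 kg/s * 41481 kJ/kg * 0.774 = 13099 kW

13099 kW


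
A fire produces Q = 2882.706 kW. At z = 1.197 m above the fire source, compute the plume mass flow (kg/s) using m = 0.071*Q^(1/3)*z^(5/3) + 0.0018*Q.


Q^(1/3) = 14.232
z^(5/3) = 1.3495
First term = 0.071 * 14.232 * 1.3495 = 1.3636
Second term = 0.0018 * 2882.706 = 5.1889
m = 6.5525 kg/s

6.5525 kg/s


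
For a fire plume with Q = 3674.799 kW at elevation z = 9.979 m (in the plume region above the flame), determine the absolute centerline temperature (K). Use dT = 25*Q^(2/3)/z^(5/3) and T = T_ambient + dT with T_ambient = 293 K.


Q^(2/3) = 238.13
z^(5/3) = 46.254
dT = 25 * 238.13 / 46.254 = 128.71 K
T = 293 + 128.71 = 421.71 K

421.71 K


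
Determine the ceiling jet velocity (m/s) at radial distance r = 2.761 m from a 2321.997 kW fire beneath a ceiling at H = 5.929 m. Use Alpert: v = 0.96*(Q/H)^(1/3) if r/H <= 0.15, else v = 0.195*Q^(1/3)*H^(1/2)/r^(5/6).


r/H = 2.761 / 5.929 = 0.46568
r/H > 0.15, so v = 0.195*Q^(1/3)*H^(1/2)/r^(5/6)
Q^(1/3) = 13.242
H^(1/2) = 2.4350
r^(5/6) = 2.3311
v = 0.195 * 13.242 * 2.4350 / 2.3311 = 2.6973 m/s

2.6973 m/s


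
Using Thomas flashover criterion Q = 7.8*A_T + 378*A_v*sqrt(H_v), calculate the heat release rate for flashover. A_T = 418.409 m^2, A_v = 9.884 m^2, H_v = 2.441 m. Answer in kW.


7.8*A_T = 3263.6
sqrt(H_v) = 1.5624
378*A_v*sqrt(H_v) = 5837.3
Q = 3263.6 + 5837.3 = 9100.8 kW

9100.8 kW


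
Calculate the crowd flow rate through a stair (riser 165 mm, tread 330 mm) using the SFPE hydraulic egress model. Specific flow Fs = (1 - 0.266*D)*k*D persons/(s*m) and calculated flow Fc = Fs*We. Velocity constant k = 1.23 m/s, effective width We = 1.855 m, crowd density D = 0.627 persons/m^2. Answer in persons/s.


1 - 0.266*D = 1 - 0.266*0.627 = 0.83322
Fs = 0.83322 * 1.23 * 0.627 = 0.64259 persons/(s*m)
Fc = 0.64259 * 1.855 = 1.1920 persons/s

1.1920 persons/s


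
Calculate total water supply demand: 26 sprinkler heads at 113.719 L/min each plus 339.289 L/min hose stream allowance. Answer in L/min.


Sprinkler demand = 26 * 113.719 = 2956.694 L/min
Total = 2956.694 + 339.289 = 3295.983 L/min

3295.983 L/min


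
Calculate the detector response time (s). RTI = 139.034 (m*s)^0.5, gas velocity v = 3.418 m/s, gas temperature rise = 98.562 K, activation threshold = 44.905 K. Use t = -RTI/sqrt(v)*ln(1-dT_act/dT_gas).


dT_act/dT_gas = 0.45560
ln(1 - 0.45560) = -0.60807
t = -139.034 / sqrt(3.418) * -0.60807 = 45.729 s

45.729 s


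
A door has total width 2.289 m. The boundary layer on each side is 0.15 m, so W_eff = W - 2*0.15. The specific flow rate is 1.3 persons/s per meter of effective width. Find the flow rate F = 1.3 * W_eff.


W_eff = 2.289 - 0.30 = 1.989 m
F = 1.3 * 1.989 = 2.5857 persons/s

2.5857 persons/s


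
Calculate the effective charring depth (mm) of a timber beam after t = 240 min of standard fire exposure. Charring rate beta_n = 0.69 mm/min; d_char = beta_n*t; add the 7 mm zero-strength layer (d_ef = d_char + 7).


d_char = 0.69 * 240 = 165.6 mm
d_ef = 165.6 + 1.0*7 = 172.6 mm

172.6 mm


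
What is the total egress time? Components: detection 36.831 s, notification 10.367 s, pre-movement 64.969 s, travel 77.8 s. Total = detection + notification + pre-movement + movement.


Total = 36.831 + 10.367 + 64.969 + 77.8 = 189.967 s

189.967 s


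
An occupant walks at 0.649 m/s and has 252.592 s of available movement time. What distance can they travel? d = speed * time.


d = 0.649 * 252.592 = 163.93 m

163.93 m


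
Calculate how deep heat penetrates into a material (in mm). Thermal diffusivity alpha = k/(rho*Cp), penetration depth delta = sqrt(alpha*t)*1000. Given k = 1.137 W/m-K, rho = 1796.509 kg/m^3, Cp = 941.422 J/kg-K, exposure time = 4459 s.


alpha = 1.137 / (1796.509 * 941.422) = 6.7227e-07 m^2/s
alpha * t = 0.0029977
delta = sqrt(0.0029977) * 1000 = 54.751 mm

54.751 mm


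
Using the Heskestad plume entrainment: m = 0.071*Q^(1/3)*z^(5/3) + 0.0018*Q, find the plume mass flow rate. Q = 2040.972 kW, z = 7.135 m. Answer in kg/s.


Q^(1/3) = 12.685
z^(5/3) = 26.444
First term = 0.071 * 12.685 * 26.444 = 23.816
Second term = 0.0018 * 2040.972 = 3.6737
m = 27.489 kg/s

27.489 kg/s


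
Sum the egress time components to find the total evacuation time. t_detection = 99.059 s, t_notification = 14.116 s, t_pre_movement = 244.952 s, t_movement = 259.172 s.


Total = 99.059 + 14.116 + 244.952 + 259.172 = 617.299 s

617.299 s


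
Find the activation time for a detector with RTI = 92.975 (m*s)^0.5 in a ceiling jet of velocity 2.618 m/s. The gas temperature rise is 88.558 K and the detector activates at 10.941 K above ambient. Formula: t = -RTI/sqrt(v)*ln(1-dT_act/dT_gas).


dT_act/dT_gas = 0.12355
ln(1 - 0.12355) = -0.13187
t = -92.975 / sqrt(2.618) * -0.13187 = 7.5776 s

7.5776 s


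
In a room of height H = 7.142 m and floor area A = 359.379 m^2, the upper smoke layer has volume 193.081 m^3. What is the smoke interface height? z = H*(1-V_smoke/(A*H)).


V/(A*H) = 0.075226
1 - 0.075226 = 0.92477
z = 7.142 * 0.92477 = 6.6047 m

6.6047 m


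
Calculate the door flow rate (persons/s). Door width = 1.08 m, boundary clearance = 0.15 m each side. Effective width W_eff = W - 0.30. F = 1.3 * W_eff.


W_eff = 1.08 - 0.30 = 0.78 m
F = 1.3 * 0.78 = 1.014 persons/s

1.014 persons/s


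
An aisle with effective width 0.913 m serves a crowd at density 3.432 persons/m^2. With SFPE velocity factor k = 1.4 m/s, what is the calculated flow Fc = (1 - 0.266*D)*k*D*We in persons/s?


1 - 0.266*D = 1 - 0.266*3.432 = 0.087088
Fs = 0.087088 * 1.4 * 3.432 = 0.41844 persons/(s*m)
Fc = 0.41844 * 0.913 = 0.38204 persons/s

0.38204 persons/s


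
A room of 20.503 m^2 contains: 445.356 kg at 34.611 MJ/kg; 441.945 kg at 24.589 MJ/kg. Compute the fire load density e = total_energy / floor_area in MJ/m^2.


Total energy = 445.356*34.611 + 441.945*24.589
= 15414.22 + 10866.99
= 26281.20 MJ
e = 26281.20 / 20.503 = 1281.8 MJ/m^2

1281.8 MJ/m^2


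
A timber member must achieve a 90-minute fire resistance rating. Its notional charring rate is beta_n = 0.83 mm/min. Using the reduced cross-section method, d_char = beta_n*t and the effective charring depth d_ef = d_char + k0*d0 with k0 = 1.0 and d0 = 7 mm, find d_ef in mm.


d_char = 0.83 * 90 = 74.7 mm
d_ef = 74.7 + 1.0*7 = 81.7 mm

81.7 mm


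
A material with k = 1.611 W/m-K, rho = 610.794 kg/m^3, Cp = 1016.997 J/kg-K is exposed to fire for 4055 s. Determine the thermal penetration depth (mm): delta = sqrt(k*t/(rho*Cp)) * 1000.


alpha = 1.611 / (610.794 * 1016.997) = 2.5935e-06 m^2/s
alpha * t = 0.010517
delta = sqrt(0.010517) * 1000 = 102.55 mm

102.55 mm


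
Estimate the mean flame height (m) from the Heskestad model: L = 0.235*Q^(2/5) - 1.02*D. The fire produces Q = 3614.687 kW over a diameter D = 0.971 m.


Q^(2/5) = 26.499
0.235 * Q^(2/5) = 6.2272
1.02 * D = 0.99042
L = 5.2368 m

5.2368 m


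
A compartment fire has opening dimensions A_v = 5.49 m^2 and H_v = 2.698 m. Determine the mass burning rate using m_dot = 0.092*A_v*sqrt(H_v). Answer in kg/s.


sqrt(H_v) = 1.6426
m_dot = 0.092 * 5.49 * 1.6426 = 0.82962 kg/s

0.82962 kg/s


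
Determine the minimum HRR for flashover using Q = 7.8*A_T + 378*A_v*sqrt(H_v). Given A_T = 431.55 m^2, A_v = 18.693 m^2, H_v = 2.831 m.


7.8*A_T = 3366.09
sqrt(H_v) = 1.6826
378*A_v*sqrt(H_v) = 11889
Q = 3366.09 + 11889 = 15255 kW

15255 kW


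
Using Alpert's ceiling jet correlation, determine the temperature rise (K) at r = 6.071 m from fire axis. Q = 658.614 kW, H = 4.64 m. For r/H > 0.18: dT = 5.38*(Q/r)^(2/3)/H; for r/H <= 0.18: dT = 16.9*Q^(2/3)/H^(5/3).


r/H = 6.071 / 4.64 = 1.3084
r/H > 0.18, so dT = 5.38*(Q/r)^(2/3)/H
Q/r = 108.49
(Q/r)^(2/3) = 22.746
dT = 5.38 * 22.746 / 4.64 = 26.374 K

26.374 K


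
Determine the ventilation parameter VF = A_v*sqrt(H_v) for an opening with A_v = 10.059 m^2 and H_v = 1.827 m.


sqrt(H_v) = 1.3517
VF = 10.059 * 1.3517 = 13.596 m^(5/2)

13.596 m^(5/2)


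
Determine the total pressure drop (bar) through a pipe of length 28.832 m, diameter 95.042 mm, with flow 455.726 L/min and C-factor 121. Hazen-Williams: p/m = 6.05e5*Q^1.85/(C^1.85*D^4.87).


Q^1.85 = 82909
C^1.85 = 7131.0
D^4.87 = 4.2899e+09
p/m = 0.0016397 bar/m
p_total = 0.0016397 * 28.832 = 0.047275 bar

0.047275 bar


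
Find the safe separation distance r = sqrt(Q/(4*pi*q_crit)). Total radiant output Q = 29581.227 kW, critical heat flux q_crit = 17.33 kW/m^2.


4*pi*q_crit = 217.78
Q/(4*pi*q_crit) = 135.83
r = sqrt(135.83) = 11.655 m

11.655 m


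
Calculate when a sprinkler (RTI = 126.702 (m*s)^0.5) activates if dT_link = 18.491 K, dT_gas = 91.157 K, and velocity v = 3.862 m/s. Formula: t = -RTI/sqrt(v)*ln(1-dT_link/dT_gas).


dT_link/dT_gas = 0.20285
ln(1 - 0.20285) = -0.22671
t = -126.702 / sqrt(3.862) * -0.22671 = 14.617 s

14.617 s


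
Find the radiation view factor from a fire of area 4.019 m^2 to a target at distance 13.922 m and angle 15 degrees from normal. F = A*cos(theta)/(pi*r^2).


cos(15 deg) = 0.96593
pi*r^2 = 608.91
F = 4.019 * 0.96593 / 608.91 = 0.0063754

0.0063754


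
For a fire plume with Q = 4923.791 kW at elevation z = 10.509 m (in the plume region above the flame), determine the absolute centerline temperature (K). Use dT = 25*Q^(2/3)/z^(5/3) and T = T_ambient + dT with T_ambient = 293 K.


Q^(2/3) = 289.42
z^(5/3) = 50.420
dT = 25 * 289.42 / 50.420 = 143.51 K
T = 293 + 143.51 = 436.51 K

436.51 K


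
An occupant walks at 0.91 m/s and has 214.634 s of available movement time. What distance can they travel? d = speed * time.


d = 0.91 * 214.634 = 195.32 m

195.32 m


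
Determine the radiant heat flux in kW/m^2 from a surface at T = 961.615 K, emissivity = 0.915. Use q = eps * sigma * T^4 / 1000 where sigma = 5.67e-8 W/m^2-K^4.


T^4 = 8.5508e+11
q = 0.915 * 5.67e-8 * 8.5508e+11 / 1000 = 44.362 kW/m^2

44.362 kW/m^2


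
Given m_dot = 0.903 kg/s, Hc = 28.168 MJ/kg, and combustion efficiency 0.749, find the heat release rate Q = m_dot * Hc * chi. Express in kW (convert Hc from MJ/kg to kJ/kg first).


Hc = 28.168 MJ/kg = 28.168 * 1000 kJ/kg = 28168 kJ/kg
Q = 0.903 kg/s * 28168 kJ/kg * 0.749 = 19051 kW

19051 kW


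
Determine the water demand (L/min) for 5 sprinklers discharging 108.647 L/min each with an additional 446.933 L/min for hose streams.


Sprinkler demand = 5 * 108.647 = 543.235 L/min
Total = 543.235 + 446.933 = 990.168 L/min

990.168 L/min


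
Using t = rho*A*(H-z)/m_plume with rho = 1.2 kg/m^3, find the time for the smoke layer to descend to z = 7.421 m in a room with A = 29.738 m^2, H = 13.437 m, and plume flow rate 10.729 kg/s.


H - z = 6.016 m
t = 1.2 * 29.738 * 6.016 / 10.729 = 20.010 s

20.010 s


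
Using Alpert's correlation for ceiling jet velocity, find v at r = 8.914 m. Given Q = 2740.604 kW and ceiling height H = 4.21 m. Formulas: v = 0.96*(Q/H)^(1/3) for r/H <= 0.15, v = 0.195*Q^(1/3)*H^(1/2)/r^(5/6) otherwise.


r/H = 8.914 / 4.21 = 2.1173
r/H > 0.15, so v = 0.195*Q^(1/3)*H^(1/2)/r^(5/6)
Q^(1/3) = 13.994
H^(1/2) = 2.0518
r^(5/6) = 6.1905
v = 0.195 * 13.994 * 2.0518 / 6.1905 = 0.90448 m/s

0.90448 m/s


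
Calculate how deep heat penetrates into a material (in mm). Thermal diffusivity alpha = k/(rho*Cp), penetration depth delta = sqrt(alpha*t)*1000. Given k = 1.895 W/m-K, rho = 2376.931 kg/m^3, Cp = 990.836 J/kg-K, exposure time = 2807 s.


alpha = 1.895 / (2376.931 * 990.836) = 8.0462e-07 m^2/s
alpha * t = 0.0022586
delta = sqrt(0.0022586) * 1000 = 47.524 mm

47.524 mm


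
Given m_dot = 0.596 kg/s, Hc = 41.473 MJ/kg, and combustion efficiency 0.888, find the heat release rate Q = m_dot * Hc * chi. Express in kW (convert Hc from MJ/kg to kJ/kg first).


Hc = 41.473 MJ/kg = 41.473 * 1000 kJ/kg = 41473 kJ/kg
Q = 0.596 kg/s * 41473 kJ/kg * 0.888 = 21950 kW

21950 kW


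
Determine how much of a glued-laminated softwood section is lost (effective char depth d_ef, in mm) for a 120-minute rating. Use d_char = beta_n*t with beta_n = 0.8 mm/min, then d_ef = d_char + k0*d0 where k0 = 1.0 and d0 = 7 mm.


d_char = 0.8 * 120 = 96 mm
d_ef = 96 + 1.0*7 = 103 mm

103 mm


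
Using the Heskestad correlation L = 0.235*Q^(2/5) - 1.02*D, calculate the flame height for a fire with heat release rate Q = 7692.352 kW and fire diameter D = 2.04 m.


Q^(2/5) = 35.845
0.235 * Q^(2/5) = 8.4235
1.02 * D = 2.0808
L = 6.3427 m

6.3427 m


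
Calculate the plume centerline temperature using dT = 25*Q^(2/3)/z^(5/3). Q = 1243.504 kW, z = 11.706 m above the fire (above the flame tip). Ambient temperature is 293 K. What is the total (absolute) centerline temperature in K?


Q^(2/3) = 115.64
z^(5/3) = 60.350
dT = 25 * 115.64 / 60.350 = 47.902 K
T = 293 + 47.902 = 340.90 K

340.90 K


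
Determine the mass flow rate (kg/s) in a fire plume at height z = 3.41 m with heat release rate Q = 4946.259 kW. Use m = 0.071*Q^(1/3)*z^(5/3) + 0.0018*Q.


Q^(1/3) = 17.038
z^(5/3) = 7.7255
First term = 0.071 * 17.038 * 7.7255 = 9.3456
Second term = 0.0018 * 4946.259 = 8.9033
m = 18.249 kg/s

18.249 kg/s


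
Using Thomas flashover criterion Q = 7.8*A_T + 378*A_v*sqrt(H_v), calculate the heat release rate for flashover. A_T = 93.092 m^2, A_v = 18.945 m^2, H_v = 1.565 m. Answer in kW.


7.8*A_T = 726.12
sqrt(H_v) = 1.2510
378*A_v*sqrt(H_v) = 8958.7
Q = 726.12 + 8958.7 = 9684.8 kW

9684.8 kW


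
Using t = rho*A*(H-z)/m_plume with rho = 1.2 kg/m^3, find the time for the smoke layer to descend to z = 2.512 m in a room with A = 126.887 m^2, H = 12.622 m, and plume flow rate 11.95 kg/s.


H - z = 10.11 m
t = 1.2 * 126.887 * 10.11 / 11.95 = 128.82 s

128.82 s


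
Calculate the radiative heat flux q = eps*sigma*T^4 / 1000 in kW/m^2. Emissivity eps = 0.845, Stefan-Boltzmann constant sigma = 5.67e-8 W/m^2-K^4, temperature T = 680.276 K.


T^4 = 2.1416e+11
q = 0.845 * 5.67e-8 * 2.1416e+11 / 1000 = 10.261 kW/m^2

10.261 kW/m^2


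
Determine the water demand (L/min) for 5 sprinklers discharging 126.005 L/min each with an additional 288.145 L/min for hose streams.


Sprinkler demand = 5 * 126.005 = 630.025 L/min
Total = 630.025 + 288.145 = 918.17 L/min

918.17 L/min


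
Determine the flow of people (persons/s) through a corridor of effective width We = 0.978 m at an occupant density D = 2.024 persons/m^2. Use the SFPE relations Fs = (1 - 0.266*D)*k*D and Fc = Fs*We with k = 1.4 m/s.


1 - 0.266*D = 1 - 0.266*2.024 = 0.46162
Fs = 0.46162 * 1.4 * 2.024 = 1.3080 persons/(s*m)
Fc = 1.3080 * 0.978 = 1.2793 persons/s

1.2793 persons/s


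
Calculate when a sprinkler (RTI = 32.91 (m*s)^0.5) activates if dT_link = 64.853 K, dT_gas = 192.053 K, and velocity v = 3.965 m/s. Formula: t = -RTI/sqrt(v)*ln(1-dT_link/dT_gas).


dT_link/dT_gas = 0.33768
ln(1 - 0.33768) = -0.41201
t = -32.91 / sqrt(3.965) * -0.41201 = 6.8095 s

6.8095 s


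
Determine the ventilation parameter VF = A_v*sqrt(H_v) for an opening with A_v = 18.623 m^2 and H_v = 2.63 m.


sqrt(H_v) = 1.6217
VF = 18.623 * 1.6217 = 30.201 m^(5/2)

30.201 m^(5/2)


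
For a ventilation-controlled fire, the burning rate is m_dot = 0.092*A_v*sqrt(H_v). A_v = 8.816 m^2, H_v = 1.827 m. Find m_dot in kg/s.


sqrt(H_v) = 1.3517
m_dot = 0.092 * 8.816 * 1.3517 = 1.0963 kg/s

1.0963 kg/s


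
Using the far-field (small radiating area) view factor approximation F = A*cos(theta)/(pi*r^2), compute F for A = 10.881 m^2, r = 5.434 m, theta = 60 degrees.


cos(60 deg) = 0.5
pi*r^2 = 92.766
F = 10.881 * 0.5 / 92.766 = 0.058648

0.058648


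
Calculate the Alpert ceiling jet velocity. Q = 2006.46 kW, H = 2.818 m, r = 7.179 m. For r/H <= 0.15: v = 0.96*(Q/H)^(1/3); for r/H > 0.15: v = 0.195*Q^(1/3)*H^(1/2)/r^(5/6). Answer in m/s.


r/H = 7.179 / 2.818 = 2.5476
r/H > 0.15, so v = 0.195*Q^(1/3)*H^(1/2)/r^(5/6)
Q^(1/3) = 12.613
H^(1/2) = 1.6787
r^(5/6) = 5.1688
v = 0.195 * 12.613 * 1.6787 / 5.1688 = 0.79878 m/s

0.79878 m/s


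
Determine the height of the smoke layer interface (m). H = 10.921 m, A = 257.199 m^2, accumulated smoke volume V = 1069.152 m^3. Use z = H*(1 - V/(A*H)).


V/(A*H) = 0.38063
1 - 0.38063 = 0.61937
z = 10.921 * 0.61937 = 6.7641 m

6.7641 m


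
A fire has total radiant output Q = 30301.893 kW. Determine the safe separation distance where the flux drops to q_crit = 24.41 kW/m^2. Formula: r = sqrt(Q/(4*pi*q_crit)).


4*pi*q_crit = 306.75
Q/(4*pi*q_crit) = 98.785
r = sqrt(98.785) = 9.9391 m

9.9391 m


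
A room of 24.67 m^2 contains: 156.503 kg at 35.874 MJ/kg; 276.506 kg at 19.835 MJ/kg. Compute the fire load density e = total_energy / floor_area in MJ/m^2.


Total energy = 156.503*35.874 + 276.506*19.835
= 5614.389 + 5484.497
= 11098.89 MJ
e = 11098.89 / 24.67 = 449.89 MJ/m^2

449.89 MJ/m^2
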